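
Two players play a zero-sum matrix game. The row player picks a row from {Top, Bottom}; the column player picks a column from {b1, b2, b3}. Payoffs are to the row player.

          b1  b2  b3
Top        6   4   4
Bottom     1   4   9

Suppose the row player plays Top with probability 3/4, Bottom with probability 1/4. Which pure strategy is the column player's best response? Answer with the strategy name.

b2

If the column player plays b1, the row player's expected payoff is (3/4)·6 + (1/4)·1 = 19/4.
If the column player plays b2, the row player's expected payoff is (3/4)·4 + (1/4)·4 = 4.
If the column player plays b3, the row player's expected payoff is (3/4)·4 + (1/4)·9 = 21/4.
The column player minimizes the row player's payoff; the smallest is 4, so the best response is b2.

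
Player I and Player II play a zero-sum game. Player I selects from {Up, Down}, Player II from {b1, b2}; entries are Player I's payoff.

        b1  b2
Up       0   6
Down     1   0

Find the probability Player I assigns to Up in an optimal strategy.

Row minima: Up → 0, Down → 0; maximin = 0.
Column maxima: b1 → 1, b2 → 6; minimax = 1.
0 ≠ 1, so there is no saddle point; optimal play is mixed.
Let Player I play Up with probability p. Expected payoff against b1: 0p + 1(1−p) = −p + 1; against b2: 6p + 0(1−p) = 6p.
Setting these equal: −p + 1 = 6p ⇒ −7p = -1 ⇒ p = 1/7, and the value is (-1)·(1/7) + 1 = 6/7.
For Player II: with q = P(b1), equating Up's and Down's payoffs gives −6q + 6 = q ⇒ q = 6/7.

1/7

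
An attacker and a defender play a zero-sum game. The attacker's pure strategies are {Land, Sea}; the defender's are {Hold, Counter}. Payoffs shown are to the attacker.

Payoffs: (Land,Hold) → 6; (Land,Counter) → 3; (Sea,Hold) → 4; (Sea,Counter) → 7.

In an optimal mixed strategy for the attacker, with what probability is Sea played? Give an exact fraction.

Row minima: Land → 3, Sea → 4; maximin = 4.
Column maxima: Hold → 6, Counter → 7; minimax = 6.
4 ≠ 6, so there is no saddle point; optimal play is mixed.
Let the attacker play Land with probability p. Expected payoff against Hold: 6p + 4(1−p) = 2p + 4; against Counter: 3p + 7(1−p) = −4p + 7.
Setting these equal: 2p + 4 = −4p + 7 ⇒ 6p = 3 ⇒ p = 1/2, and the value is (2)·(1/2) + 4 = 5.
For the defender: with q = P(Hold), equating Land's and Sea's payoffs gives 3q + 3 = −3q + 7 ⇒ q = 2/3.

1/2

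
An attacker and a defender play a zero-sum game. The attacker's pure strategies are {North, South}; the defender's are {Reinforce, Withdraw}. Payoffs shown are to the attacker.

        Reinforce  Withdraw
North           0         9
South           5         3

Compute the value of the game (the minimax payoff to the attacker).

Row minima: North → 0, South → 3; maximin = 3.
Column maxima: Reinforce → 5, Withdraw → 9; minimax = 5.
3 ≠ 5, so there is no saddle point; optimal play is mixed.
Let the attacker play North with probability p. Expected payoff against Reinforce: 0p + 5(1−p) = −5p + 5; against Withdraw: 9p + 3(1−p) = 6p + 3.
Setting these equal: −5p + 5 = 6p + 3 ⇒ −11p = -2 ⇒ p = 2/11, and the value is (-5)·(2/11) + 5 = 45/11.
For the defender: with q = P(Reinforce), equating North's and South's payoffs gives −9q + 9 = 2q + 3 ⇒ q = 6/11.

45/11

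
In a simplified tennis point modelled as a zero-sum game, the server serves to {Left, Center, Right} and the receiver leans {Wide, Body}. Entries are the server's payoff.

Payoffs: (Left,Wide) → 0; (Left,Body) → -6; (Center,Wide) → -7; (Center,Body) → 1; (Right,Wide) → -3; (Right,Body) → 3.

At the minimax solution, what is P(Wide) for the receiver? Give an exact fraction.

Row minima: Left → -6, Center → -7, Right → -3; maximin = -3.
Column maxima: Wide → 0, Body → 3; minimax = 0.
-3 ≠ 0, so there is no saddle point; optimal play is mixed.
Center is strictly dominated by Right, so the server never plays it.
On the remaining 2×2 (Left, Right vs Wide, Body):
Let the server play Left with probability p. Expected payoff against Wide: 0p + (-3)(1−p) = 3p − 3; against Body: (-6)p + 3(1−p) = −9p + 3.
Setting these equal: 3p − 3 = −9p + 3 ⇒ 12p = 6 ⇒ p = 1/2, and the value is (3)·(1/2) − 3 = -3/2.
For the receiver: with q = P(Wide), equating Left's and Right's payoffs gives 6q − 6 = −6q + 3 ⇒ q = 3/4.

3/4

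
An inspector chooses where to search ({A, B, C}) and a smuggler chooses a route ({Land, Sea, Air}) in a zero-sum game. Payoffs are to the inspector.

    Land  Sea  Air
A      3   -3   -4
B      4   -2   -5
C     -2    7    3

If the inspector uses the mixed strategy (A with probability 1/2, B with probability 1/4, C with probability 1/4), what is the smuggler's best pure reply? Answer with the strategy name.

Air

If the smuggler plays Land, the inspector's expected payoff is (1/2)·3 + (1/4)·4 + (1/4)·(-2) = 2.
If the smuggler plays Sea, the inspector's expected payoff is (1/2)·(-3) + (1/4)·(-2) + (1/4)·7 = -1/4.
If the smuggler plays Air, the inspector's expected payoff is (1/2)·(-4) + (1/4)·(-5) + (1/4)·3 = -5/2.
The smuggler minimizes the inspector's payoff; the smallest is -5/2, so the best response is Air.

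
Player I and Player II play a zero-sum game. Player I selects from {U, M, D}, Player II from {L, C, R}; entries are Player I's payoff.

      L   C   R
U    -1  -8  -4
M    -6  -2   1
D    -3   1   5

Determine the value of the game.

Row minima: U → -8, M → -6, D → -3; maximin = -3.
Column maxima: L → -1, C → 1, R → 5; minimax = -1.
-3 ≠ -1, so there is no saddle point; optimal play is mixed.
M is strictly dominated by D, so Player I never plays it.
R is strictly dominated by C (it gives Player I strictly more in every row), so Player II never plays it.
On the remaining 2×2 (U, D vs L, C):
Let Player I play U with probability p. Expected payoff against L: (-1)p + (-3)(1−p) = 2p − 3; against C: (-8)p + 1(1−p) = −9p + 1.
Setting these equal: 2p − 3 = −9p + 1 ⇒ 11p = 4 ⇒ p = 4/11, and the value is (2)·(4/11) − 3 = -25/11.
For Player II: with q = P(L), equating U's and D's payoffs gives 7q − 8 = −4q + 1 ⇒ q = 9/11.

-25/11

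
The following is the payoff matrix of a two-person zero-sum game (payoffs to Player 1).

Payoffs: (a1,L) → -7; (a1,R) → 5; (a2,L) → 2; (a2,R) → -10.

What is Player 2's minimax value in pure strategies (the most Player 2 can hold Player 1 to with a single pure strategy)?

2

Column maxima: L → 2, R → 5.
The smallest of these is 2.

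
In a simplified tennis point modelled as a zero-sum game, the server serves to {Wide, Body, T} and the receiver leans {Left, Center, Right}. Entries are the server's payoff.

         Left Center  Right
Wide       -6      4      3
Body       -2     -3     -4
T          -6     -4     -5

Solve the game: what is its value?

-30/11

Row minima: Wide → -6, Body → -4, T → -6; maximin = -4.
Column maxima: Left → -2, Center → 4, Right → 3; minimax = -2.
-4 ≠ -2, so there is no saddle point; optimal play is mixed.
T is strictly dominated by Body, so the server never plays it.
Center is strictly dominated by Right (it gives the server strictly more in every row), so the receiver never plays it.
On the remaining 2×2 (Wide, Body vs Left, Right):
Let the server play Wide with probability p. Expected payoff against Left: (-6)p + (-2)(1−p) = −4p − 2; against Right: 3p + (-4)(1−p) = 7p − 4.
Setting these equal: −4p − 2 = 7p − 4 ⇒ −11p = -2 ⇒ p = 2/11, and the value is (-4)·(2/11) − 2 = -30/11.
For the receiver: with q = P(Left), equating Wide's and Body's payoffs gives −9q + 3 = 2q − 4 ⇒ q = 7/11.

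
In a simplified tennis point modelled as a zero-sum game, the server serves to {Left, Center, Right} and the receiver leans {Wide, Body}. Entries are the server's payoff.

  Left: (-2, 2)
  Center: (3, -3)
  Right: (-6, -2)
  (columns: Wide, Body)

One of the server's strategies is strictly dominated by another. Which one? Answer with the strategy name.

Right

Left gives a strictly higher payoff than Right against every column: -2 > -6, 2 > -2.
So Right is strictly dominated and the server never plays it.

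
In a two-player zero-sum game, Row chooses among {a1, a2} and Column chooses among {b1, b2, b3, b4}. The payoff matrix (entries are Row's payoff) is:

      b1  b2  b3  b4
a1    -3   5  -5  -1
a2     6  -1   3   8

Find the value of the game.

Row minima: a1 → -5, a2 → -1; maximin = -1.
Column maxima: b1 → 6, b2 → 5, b3 → 3, b4 → 8; minimax = 3.
-1 ≠ 3, so there is no saddle point; optimal play is mixed.
b1 is strictly dominated by b3 (it gives Row strictly more in every row), so Column never plays it.
b4 is strictly dominated by b3 (it gives Row strictly more in every row), so Column never plays it.
On the remaining 2×2 (a1, a2 vs b2, b3):
Let Row play a1 with probability p. Expected payoff against b2: 5p + (-1)(1−p) = 6p − 1; against b3: (-5)p + 3(1−p) = −8p + 3.
Setting these equal: 6p − 1 = −8p + 3 ⇒ 14p = 4 ⇒ p = 2/7, and the value is (6)·(2/7) − 1 = 5/7.
For Column: with q = P(b2), equating a1's and a2's payoffs gives 10q − 5 = −4q + 3 ⇒ q = 4/7.

5/7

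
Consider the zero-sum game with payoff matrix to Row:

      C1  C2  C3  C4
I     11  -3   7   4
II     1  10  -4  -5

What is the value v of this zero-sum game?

Row minima: I → -3, II → -5; maximin = -3.
Column maxima: C1 → 11, C2 → 10, C3 → 7, C4 → 4; minimax = 4.
-3 ≠ 4, so there is no saddle point; optimal play is mixed.
C1 is strictly dominated by C3 (it gives Row strictly more in every row), so Column never plays it.
C3 is strictly dominated by C4 (it gives Row strictly more in every row), so Column never plays it.
On the remaining 2×2 (I, II vs C2, C4):
Let Row play I with probability p. Expected payoff against C2: (-3)p + 10(1−p) = −13p + 10; against C4: 4p + (-5)(1−p) = 9p − 5.
Setting these equal: −13p + 10 = 9p − 5 ⇒ −22p = -15 ⇒ p = 15/22, and the value is (-13)·(15/22) + 10 = 25/22.
For Column: with q = P(C2), equating I's and II's payoffs gives −7q + 4 = 15q − 5 ⇒ q = 9/22.

25/22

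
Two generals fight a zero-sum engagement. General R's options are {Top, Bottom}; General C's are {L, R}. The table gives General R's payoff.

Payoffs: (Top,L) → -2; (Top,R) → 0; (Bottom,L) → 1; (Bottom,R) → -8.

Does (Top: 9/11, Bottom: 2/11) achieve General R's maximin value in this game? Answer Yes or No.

Yes

Against L this mix gives (9/11)·(-2) + (2/11)·1 = -16/11.
Against R this mix gives (9/11)·0 + (2/11)·(-8) = -16/11.
All of General C's active replies (L, R) yield -16/11, and no column does worse for General R. The mix makes General C indifferent and guarantees -16/11, so it is optimal.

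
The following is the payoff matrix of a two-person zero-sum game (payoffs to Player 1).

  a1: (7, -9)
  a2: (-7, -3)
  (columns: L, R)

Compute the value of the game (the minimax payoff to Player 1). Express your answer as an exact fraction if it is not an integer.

Row minima: a1 → -9, a2 → -7; maximin = -7.
Column maxima: L → 7, R → -3; minimax = -3.
-7 ≠ -3, so there is no saddle point; optimal play is mixed.
Let Player 1 play a1 with probability p. Expected payoff against L: 7p + (-7)(1−p) = 14p − 7; against R: (-9)p + (-3)(1−p) = −6p − 3.
Setting these equal: 14p − 7 = −6p − 3 ⇒ 20p = 4 ⇒ p = 1/5, and the value is (14)·(1/5) − 7 = -21/5.
For Player 2: with q = P(L), equating a1's and a2's payoffs gives 16q − 9 = −4q − 3 ⇒ q = 3/10.

-21/5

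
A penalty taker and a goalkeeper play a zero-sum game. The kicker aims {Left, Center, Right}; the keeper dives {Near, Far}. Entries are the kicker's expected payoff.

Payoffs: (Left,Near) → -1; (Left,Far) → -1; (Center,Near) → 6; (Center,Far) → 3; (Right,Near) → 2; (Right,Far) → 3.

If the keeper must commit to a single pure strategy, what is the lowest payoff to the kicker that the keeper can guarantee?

3

Column maxima: Near → 6, Far → 3.
The smallest of these is 3.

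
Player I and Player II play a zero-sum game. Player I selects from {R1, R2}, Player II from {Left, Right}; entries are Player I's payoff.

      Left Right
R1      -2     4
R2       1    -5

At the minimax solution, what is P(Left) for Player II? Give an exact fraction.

3/4

Row minima: R1 → -2, R2 → -5; maximin = -2.
Column maxima: Left → 1, Right → 4; minimax = 1.
-2 ≠ 1, so there is no saddle point; optimal play is mixed.
Let Player I play R1 with probability p. Expected payoff against Left: (-2)p + 1(1−p) = −3p + 1; against Right: 4p + (-5)(1−p) = 9p − 5.
Setting these equal: −3p + 1 = 9p − 5 ⇒ −12p = -6 ⇒ p = 1/2, and the value is (-3)·(1/2) + 1 = -1/2.
For Player II: with q = P(Left), equating R1's and R2's payoffs gives −6q + 4 = 6q − 5 ⇒ q = 3/4.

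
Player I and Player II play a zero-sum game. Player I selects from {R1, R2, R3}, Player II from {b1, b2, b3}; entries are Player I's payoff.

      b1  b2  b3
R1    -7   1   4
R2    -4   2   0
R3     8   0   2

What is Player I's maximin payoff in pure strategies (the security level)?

0

Row minima: R1 → -7, R2 → -4, R3 → 0.
The best of these is 0.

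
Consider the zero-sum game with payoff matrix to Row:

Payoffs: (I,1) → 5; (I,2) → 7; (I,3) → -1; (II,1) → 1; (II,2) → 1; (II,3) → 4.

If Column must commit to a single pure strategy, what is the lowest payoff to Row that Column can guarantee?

Column maxima: 1 → 5, 2 → 7, 3 → 4.
The smallest of these is 4.

4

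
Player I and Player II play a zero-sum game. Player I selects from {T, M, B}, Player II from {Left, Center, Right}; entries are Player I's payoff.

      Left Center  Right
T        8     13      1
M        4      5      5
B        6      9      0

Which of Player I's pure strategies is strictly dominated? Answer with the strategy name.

T gives a strictly higher payoff than B against every column: 8 > 6, 13 > 9, 1 > 0.
So B is strictly dominated and Player I never plays it.

B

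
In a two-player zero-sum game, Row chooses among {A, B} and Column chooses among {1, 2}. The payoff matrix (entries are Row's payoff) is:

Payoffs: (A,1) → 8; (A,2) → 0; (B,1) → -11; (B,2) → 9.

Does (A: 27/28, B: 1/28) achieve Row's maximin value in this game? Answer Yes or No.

Against 1 this mix gives (27/28)·8 + (1/28)·(-11) = 205/28.
Against 2 this mix gives (27/28)·0 + (1/28)·9 = 9/28.
Column will play 2, holding Row to 9/28. Shifting weight toward the row that does better against 2 would raise this floor (the equalizing mix achieves 18/7 against both 2 and 1), so the proposed strategy is not optimal.

No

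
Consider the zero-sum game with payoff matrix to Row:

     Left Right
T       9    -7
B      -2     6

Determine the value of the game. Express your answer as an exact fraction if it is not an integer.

Row minima: T → -7, B → -2; maximin = -2.
Column maxima: Left → 9, Right → 6; minimax = 6.
-2 ≠ 6, so there is no saddle point; optimal play is mixed.
Let Row play T with probability p. Expected payoff against Left: 9p + (-2)(1−p) = 11p − 2; against Right: (-7)p + 6(1−p) = −13p + 6.
Setting these equal: 11p − 2 = −13p + 6 ⇒ 24p = 8 ⇒ p = 1/3, and the value is (11)·(1/3) − 2 = 5/3.
For Column: with q = P(Left), equating T's and B's payoffs gives 16q − 7 = −8q + 6 ⇒ q = 13/24.

5/3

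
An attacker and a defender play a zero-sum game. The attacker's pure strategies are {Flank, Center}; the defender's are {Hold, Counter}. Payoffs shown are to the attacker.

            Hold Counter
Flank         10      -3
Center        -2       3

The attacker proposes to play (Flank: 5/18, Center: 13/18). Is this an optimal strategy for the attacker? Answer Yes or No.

Against Hold this mix gives (5/18)·10 + (13/18)·(-2) = 4/3.
Against Counter this mix gives (5/18)·(-3) + (13/18)·3 = 4/3.
All of the defender's active replies (Hold, Counter) yield 4/3, and no column does worse for the attacker. The mix makes the defender indifferent and guarantees 4/3, so it is optimal.

Yes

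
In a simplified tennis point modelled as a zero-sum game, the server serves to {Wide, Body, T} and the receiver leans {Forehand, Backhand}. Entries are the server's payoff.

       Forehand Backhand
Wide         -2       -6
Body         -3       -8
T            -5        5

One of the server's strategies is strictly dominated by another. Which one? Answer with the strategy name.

Body

Wide gives a strictly higher payoff than Body against every column: -2 > -3, -6 > -8.
So Body is strictly dominated and the server never plays it.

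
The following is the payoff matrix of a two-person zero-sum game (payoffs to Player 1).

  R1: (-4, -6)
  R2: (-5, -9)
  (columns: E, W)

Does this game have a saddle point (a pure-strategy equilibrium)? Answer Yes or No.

Yes

Row minima: R1 → -6, R2 → -9; maximin = -6.
Column maxima: E → -4, W → -6; minimax = -6.
maximin = minimax = -6, so a saddle point exists.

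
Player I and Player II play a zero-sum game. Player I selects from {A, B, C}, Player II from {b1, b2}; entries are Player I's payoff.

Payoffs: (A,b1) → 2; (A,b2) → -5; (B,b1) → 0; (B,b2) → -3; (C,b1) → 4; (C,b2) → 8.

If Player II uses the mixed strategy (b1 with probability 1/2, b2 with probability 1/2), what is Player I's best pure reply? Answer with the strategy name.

Expected payoff of A: (1/2)·2 + (1/2)·(-5) = -3/2.
Expected payoff of B: (1/2)·0 + (1/2)·(-3) = -3/2.
Expected payoff of C: (1/2)·4 + (1/2)·8 = 6.
The largest is 6, so Player I's best response is C.

C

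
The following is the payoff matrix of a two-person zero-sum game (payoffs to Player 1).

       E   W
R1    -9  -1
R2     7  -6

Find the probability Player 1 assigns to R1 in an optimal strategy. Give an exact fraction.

Row minima: R1 → -9, R2 → -6; maximin = -6.
Column maxima: E → 7, W → -1; minimax = -1.
-6 ≠ -1, so there is no saddle point; optimal play is mixed.
Let Player 1 play R1 with probability p. Expected payoff against E: (-9)p + 7(1−p) = −16p + 7; against W: (-1)p + (-6)(1−p) = 5p − 6.
Setting these equal: −16p + 7 = 5p − 6 ⇒ −21p = -13 ⇒ p = 13/21, and the value is (-16)·(13/21) + 7 = -61/21.
For Player 2: with q = P(E), equating R1's and R2's payoffs gives −8q − 1 = 13q − 6 ⇒ q = 5/21.

13/21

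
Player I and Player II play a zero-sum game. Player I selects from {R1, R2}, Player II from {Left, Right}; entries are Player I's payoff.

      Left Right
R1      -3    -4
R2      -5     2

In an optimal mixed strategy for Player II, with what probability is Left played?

3/4

Row minima: R1 → -4, R2 → -5; maximin = -4.
Column maxima: Left → -3, Right → 2; minimax = -3.
-4 ≠ -3, so there is no saddle point; optimal play is mixed.
Let Player I play R1 with probability p. Expected payoff against Left: (-3)p + (-5)(1−p) = 2p − 5; against Right: (-4)p + 2(1−p) = −6p + 2.
Setting these equal: 2p − 5 = −6p + 2 ⇒ 8p = 7 ⇒ p = 7/8, and the value is (2)·(7/8) − 5 = -13/4.
For Player II: with q = P(Left), equating R1's and R2's payoffs gives q − 4 = −7q + 2 ⇒ q = 3/4.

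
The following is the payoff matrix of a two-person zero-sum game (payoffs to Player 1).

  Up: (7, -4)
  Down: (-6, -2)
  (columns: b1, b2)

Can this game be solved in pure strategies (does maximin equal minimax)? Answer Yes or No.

No

Row minima: Up → -4, Down → -6; maximin = -4.
Column maxima: b1 → 7, b2 → -2; minimax = -2.
-4 ≠ -2, so no pure-strategy equilibrium exists.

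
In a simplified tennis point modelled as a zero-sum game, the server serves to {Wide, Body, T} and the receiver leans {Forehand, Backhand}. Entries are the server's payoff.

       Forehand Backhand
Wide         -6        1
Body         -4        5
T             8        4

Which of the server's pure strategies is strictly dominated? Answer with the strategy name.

Body gives a strictly higher payoff than Wide against every column: -4 > -6, 5 > 1.
So Wide is strictly dominated and the server never plays it.

Wide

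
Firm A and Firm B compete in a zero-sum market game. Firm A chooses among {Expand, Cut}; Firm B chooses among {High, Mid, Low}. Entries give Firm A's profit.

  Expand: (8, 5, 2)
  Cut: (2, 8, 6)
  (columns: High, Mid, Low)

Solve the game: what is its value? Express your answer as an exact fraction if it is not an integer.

22/5

Row minima: Expand → 2, Cut → 2; maximin = 2.
Column maxima: High → 8, Mid → 8, Low → 6; minimax = 6.
2 ≠ 6, so there is no saddle point; optimal play is mixed.
Mid is strictly dominated by Low (it gives Firm A strictly more in every row), so Firm B never plays it.
On the remaining 2×2 (Expand, Cut vs High, Low):
Let Firm A play Expand with probability p. Expected payoff against High: 8p + 2(1−p) = 6p + 2; against Low: 2p + 6(1−p) = −4p + 6.
Setting these equal: 6p + 2 = −4p + 6 ⇒ 10p = 4 ⇒ p = 2/5, and the value is (6)·(2/5) + 2 = 22/5.
For Firm B: with q = P(High), equating Expand's and Cut's payoffs gives 6q + 2 = −4q + 6 ⇒ q = 2/5.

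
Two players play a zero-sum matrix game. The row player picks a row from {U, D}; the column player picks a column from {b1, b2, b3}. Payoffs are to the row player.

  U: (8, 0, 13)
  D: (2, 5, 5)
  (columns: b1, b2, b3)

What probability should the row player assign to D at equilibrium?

Row minima: U → 0, D → 2; maximin = 2.
Column maxima: b1 → 8, b2 → 5, b3 → 13; minimax = 5.
2 ≠ 5, so there is no saddle point; optimal play is mixed.
b3 is strictly dominated by b1 (it gives the row player strictly more in every row), so the column player never plays it.
On the remaining 2×2 (U, D vs b1, b2):
Let the row player play U with probability p. Expected payoff against b1: 8p + 2(1−p) = 6p + 2; against b2: 0p + 5(1−p) = −5p + 5.
Setting these equal: 6p + 2 = −5p + 5 ⇒ 11p = 3 ⇒ p = 3/11, and the value is (6)·(3/11) + 2 = 40/11.
For the column player: with q = P(b1), equating U's and D's payoffs gives 8q = −3q + 5 ⇒ q = 5/11.

8/11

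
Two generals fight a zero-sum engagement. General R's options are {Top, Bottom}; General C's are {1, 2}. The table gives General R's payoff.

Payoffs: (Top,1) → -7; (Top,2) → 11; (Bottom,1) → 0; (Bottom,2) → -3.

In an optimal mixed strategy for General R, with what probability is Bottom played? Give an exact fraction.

Row minima: Top → -7, Bottom → -3; maximin = -3.
Column maxima: 1 → 0, 2 → 11; minimax = 0.
-3 ≠ 0, so there is no saddle point; optimal play is mixed.
Let General R play Top with probability p. Expected payoff against 1: (-7)p + 0(1−p) = −7p; against 2: 11p + (-3)(1−p) = 14p − 3.
Setting these equal: −7p = 14p − 3 ⇒ −21p = -3 ⇒ p = 1/7, and the value is (-7)·(1/7) = -1.
For General C: with q = P(1), equating Top's and Bottom's payoffs gives −18q + 11 = 3q − 3 ⇒ q = 2/3.

6/7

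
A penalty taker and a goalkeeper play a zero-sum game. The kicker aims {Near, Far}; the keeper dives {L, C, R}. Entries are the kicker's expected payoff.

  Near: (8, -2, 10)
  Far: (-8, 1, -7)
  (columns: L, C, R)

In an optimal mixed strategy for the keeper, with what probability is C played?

16/19

Row minima: Near → -2, Far → -8; maximin = -2.
Column maxima: L → 8, C → 1, R → 10; minimax = 1.
-2 ≠ 1, so there is no saddle point; optimal play is mixed.
R is strictly dominated by L (it gives the kicker strictly more in every row), so the keeper never plays it.
On the remaining 2×2 (Near, Far vs L, C):
Let the kicker play Near with probability p. Expected payoff against L: 8p + (-8)(1−p) = 16p − 8; against C: (-2)p + 1(1−p) = −3p + 1.
Setting these equal: 16p − 8 = −3p + 1 ⇒ 19p = 9 ⇒ p = 9/19, and the value is (16)·(9/19) − 8 = -8/19.
For the keeper: with q = P(L), equating Near's and Far's payoffs gives 10q − 2 = −9q + 1 ⇒ q = 3/19.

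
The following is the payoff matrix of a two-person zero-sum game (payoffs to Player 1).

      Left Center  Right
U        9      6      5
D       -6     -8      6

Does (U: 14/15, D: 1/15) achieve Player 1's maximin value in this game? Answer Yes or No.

Yes

Against Left this mix gives (14/15)·9 + (1/15)·(-6) = 8.
Against Center this mix gives (14/15)·6 + (1/15)·(-8) = 76/15.
Against Right this mix gives (14/15)·5 + (1/15)·6 = 76/15.
All of Player 2's active replies (Center, Right) yield 76/15, and no column does worse for Player 1. The mix makes Player 2 indifferent and guarantees 76/15, so it is optimal.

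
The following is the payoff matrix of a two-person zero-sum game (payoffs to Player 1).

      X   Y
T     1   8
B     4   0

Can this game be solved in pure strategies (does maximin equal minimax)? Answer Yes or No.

No

Row minima: T → 1, B → 0; maximin = 1.
Column maxima: X → 4, Y → 8; minimax = 4.
1 ≠ 4, so no pure-strategy equilibrium exists.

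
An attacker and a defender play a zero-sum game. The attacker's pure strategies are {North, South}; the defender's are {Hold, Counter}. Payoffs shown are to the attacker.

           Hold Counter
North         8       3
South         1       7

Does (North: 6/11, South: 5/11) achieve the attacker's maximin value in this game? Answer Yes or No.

Yes

Against Hold this mix gives (6/11)·8 + (5/11)·1 = 53/11.
Against Counter this mix gives (6/11)·3 + (5/11)·7 = 53/11.
All of the defender's active replies (Hold, Counter) yield 53/11, and no column does worse for the attacker. The mix makes the defender indifferent and guarantees 53/11, so it is optimal.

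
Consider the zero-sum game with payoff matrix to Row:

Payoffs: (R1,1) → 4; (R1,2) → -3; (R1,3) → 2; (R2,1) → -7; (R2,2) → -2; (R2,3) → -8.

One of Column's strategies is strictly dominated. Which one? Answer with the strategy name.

3 holds Row's payoff strictly below 1 in every row: 2 < 4, -8 < -7.
So 1 is strictly dominated for Column.

1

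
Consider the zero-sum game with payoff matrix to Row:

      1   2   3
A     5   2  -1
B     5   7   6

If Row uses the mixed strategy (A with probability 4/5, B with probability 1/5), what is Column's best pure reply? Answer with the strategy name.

If Column plays 1, Row's expected payoff is (4/5)·5 + (1/5)·5 = 5.
If Column plays 2, Row's expected payoff is (4/5)·2 + (1/5)·7 = 3.
If Column plays 3, Row's expected payoff is (4/5)·(-1) + (1/5)·6 = 2/5.
Column minimizes Row's payoff; the smallest is 2/5, so the best response is 3.

3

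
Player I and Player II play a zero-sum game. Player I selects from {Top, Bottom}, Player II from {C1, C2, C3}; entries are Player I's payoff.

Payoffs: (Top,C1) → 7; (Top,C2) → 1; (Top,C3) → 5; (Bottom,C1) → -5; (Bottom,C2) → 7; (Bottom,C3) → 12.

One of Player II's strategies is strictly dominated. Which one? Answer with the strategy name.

C3

C2 holds Player I's payoff strictly below C3 in every row: 1 < 5, 7 < 12.
So C3 is strictly dominated for Player II.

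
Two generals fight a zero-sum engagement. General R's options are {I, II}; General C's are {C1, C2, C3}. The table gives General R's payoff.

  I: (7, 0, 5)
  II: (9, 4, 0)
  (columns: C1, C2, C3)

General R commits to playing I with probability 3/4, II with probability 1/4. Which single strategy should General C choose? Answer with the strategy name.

C2

If General C plays C1, General R's expected payoff is (3/4)·7 + (1/4)·9 = 15/2.
If General C plays C2, General R's expected payoff is (3/4)·0 + (1/4)·4 = 1.
If General C plays C3, General R's expected payoff is (3/4)·5 + (1/4)·0 = 15/4.
General C minimizes General R's payoff; the smallest is 1, so the best response is C2.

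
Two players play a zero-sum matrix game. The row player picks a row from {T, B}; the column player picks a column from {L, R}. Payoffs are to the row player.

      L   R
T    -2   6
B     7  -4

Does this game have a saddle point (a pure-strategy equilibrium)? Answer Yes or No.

No

Row minima: T → -2, B → -4; maximin = -2.
Column maxima: L → 7, R → 6; minimax = 6.
-2 ≠ 6, so no pure-strategy equilibrium exists.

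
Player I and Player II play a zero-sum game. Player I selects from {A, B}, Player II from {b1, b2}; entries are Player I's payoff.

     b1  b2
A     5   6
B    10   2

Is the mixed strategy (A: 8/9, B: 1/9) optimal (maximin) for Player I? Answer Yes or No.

Yes

Against b1 this mix gives (8/9)·5 + (1/9)·10 = 50/9.
Against b2 this mix gives (8/9)·6 + (1/9)·2 = 50/9.
All of Player II's active replies (b1, b2) yield 50/9, and no column does worse for Player I. The mix makes Player II indifferent and guarantees 50/9, so it is optimal.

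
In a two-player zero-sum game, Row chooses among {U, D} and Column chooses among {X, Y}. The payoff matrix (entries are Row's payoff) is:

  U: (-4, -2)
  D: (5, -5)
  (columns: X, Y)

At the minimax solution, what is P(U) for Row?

5/6

Row minima: U → -4, D → -5; maximin = -4.
Column maxima: X → 5, Y → -2; minimax = -2.
-4 ≠ -2, so there is no saddle point; optimal play is mixed.
Let Row play U with probability p. Expected payoff against X: (-4)p + 5(1−p) = −9p + 5; against Y: (-2)p + (-5)(1−p) = 3p − 5.
Setting these equal: −9p + 5 = 3p − 5 ⇒ −12p = -10 ⇒ p = 5/6, and the value is (-9)·(5/6) + 5 = -5/2.
For Column: with q = P(X), equating U's and D's payoffs gives −2q − 2 = 10q − 5 ⇒ q = 1/4.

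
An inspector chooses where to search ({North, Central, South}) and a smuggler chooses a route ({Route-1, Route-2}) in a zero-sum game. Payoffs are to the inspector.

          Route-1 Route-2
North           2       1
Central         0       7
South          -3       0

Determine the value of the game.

Row minima: North → 1, Central → 0, South → -3; maximin = 1.
Column maxima: Route-1 → 2, Route-2 → 7; minimax = 2.
1 ≠ 2, so there is no saddle point; optimal play is mixed.
South is strictly dominated by North, so the inspector never plays it.
On the remaining 2×2 (North, Central vs Route-1, Route-2):
Let the inspector play North with probability p. Expected payoff against Route-1: 2p + 0(1−p) = 2p; against Route-2: 1p + 7(1−p) = −6p + 7.
Setting these equal: 2p = −6p + 7 ⇒ 8p = 7 ⇒ p = 7/8, and the value is (2)·(7/8) = 7/4.
For the smuggler: with q = P(Route-1), equating North's and Central's payoffs gives q + 1 = −7q + 7 ⇒ q = 3/4.

7/4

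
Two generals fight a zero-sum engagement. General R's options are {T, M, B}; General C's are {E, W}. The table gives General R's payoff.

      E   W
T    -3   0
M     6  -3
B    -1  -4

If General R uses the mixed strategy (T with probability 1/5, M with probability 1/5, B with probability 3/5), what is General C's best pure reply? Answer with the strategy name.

If General C plays E, General R's expected payoff is (1/5)·(-3) + (1/5)·6 + (3/5)·(-1) = 0.
If General C plays W, General R's expected payoff is (1/5)·0 + (1/5)·(-3) + (3/5)·(-4) = -3.
General C minimizes General R's payoff; the smallest is -3, so the best response is W.

W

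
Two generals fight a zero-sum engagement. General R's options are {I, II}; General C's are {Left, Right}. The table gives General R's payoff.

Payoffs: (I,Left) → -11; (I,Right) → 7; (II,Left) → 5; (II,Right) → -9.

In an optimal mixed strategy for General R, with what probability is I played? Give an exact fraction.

7/16

Row minima: I → -11, II → -9; maximin = -9.
Column maxima: Left → 5, Right → 7; minimax = 5.
-9 ≠ 5, so there is no saddle point; optimal play is mixed.
Let General R play I with probability p. Expected payoff against Left: (-11)p + 5(1−p) = −16p + 5; against Right: 7p + (-9)(1−p) = 16p − 9.
Setting these equal: −16p + 5 = 16p − 9 ⇒ −32p = -14 ⇒ p = 7/16, and the value is (-16)·(7/16) + 5 = -2.
For General C: with q = P(Left), equating I's and II's payoffs gives −18q + 7 = 14q − 9 ⇒ q = 1/2.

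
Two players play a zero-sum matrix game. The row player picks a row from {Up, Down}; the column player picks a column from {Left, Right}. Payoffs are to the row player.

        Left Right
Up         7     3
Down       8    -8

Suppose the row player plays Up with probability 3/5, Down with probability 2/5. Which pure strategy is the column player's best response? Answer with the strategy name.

If the column player plays Left, the row player's expected payoff is (3/5)·7 + (2/5)·8 = 37/5.
If the column player plays Right, the row player's expected payoff is (3/5)·3 + (2/5)·(-8) = -7/5.
The column player minimizes the row player's payoff; the smallest is -7/5, so the best response is Right.

Right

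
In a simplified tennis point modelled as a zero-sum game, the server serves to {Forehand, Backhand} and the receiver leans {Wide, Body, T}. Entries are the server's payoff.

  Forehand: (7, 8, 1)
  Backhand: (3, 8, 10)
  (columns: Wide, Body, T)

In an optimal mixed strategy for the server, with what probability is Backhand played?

6/13

Row minima: Forehand → 1, Backhand → 3; maximin = 3.
Column maxima: Wide → 7, Body → 8, T → 10; minimax = 7.
3 ≠ 7, so there is no saddle point; optimal play is mixed.
Body is strictly dominated by Wide (it gives the server strictly more in every row), so the receiver never plays it.
On the remaining 2×2 (Forehand, Backhand vs Wide, T):
Let the server play Forehand with probability p. Expected payoff against Wide: 7p + 3(1−p) = 4p + 3; against T: 1p + 10(1−p) = −9p + 10.
Setting these equal: 4p + 3 = −9p + 10 ⇒ 13p = 7 ⇒ p = 7/13, and the value is (4)·(7/13) + 3 = 67/13.
For the receiver: with q = P(Wide), equating Forehand's and Backhand's payoffs gives 6q + 1 = −7q + 10 ⇒ q = 9/13.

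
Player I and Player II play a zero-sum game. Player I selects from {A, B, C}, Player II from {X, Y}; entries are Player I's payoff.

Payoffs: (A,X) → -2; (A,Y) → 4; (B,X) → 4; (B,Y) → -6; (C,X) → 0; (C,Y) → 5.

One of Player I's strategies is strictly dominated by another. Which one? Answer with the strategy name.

C gives a strictly higher payoff than A against every column: 0 > -2, 5 > 4.
So A is strictly dominated and Player I never plays it.

A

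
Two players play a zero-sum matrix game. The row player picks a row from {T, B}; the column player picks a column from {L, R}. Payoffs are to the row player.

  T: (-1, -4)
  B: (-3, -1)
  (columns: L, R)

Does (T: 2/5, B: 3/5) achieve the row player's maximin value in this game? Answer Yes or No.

Yes

Against L this mix gives (2/5)·(-1) + (3/5)·(-3) = -11/5.
Against R this mix gives (2/5)·(-4) + (3/5)·(-1) = -11/5.
All of the column player's active replies (L, R) yield -11/5, and no column does worse for the row player. The mix makes the column player indifferent and guarantees -11/5, so it is optimal.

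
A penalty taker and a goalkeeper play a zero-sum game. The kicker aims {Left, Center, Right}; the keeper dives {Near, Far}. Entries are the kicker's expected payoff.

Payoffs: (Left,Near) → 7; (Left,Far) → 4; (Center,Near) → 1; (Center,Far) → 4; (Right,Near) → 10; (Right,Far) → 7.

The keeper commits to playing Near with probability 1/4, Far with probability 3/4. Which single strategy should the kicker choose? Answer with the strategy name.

Right

Expected payoff of Left: (1/4)·7 + (3/4)·4 = 19/4.
Expected payoff of Center: (1/4)·1 + (3/4)·4 = 13/4.
Expected payoff of Right: (1/4)·10 + (3/4)·7 = 31/4.
The largest is 31/4, so the kicker's best response is Right.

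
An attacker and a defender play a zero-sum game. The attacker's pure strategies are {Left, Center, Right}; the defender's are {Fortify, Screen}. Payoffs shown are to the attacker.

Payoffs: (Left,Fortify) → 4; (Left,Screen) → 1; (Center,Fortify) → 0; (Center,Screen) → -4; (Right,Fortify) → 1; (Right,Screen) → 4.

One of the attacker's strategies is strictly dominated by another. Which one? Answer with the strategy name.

Left gives a strictly higher payoff than Center against every column: 4 > 0, 1 > -4.
So Center is strictly dominated and the attacker never plays it.

Center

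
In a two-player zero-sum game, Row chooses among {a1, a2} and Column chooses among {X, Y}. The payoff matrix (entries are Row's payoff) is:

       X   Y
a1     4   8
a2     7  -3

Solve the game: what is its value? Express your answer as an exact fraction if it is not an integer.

34/7

Row minima: a1 → 4, a2 → -3; maximin = 4.
Column maxima: X → 7, Y → 8; minimax = 7.
4 ≠ 7, so there is no saddle point; optimal play is mixed.
Let Row play a1 with probability p. Expected payoff against X: 4p + 7(1−p) = −3p + 7; against Y: 8p + (-3)(1−p) = 11p − 3.
Setting these equal: −3p + 7 = 11p − 3 ⇒ −14p = -10 ⇒ p = 5/7, and the value is (-3)·(5/7) + 7 = 34/7.
For Column: with q = P(X), equating a1's and a2's payoffs gives −4q + 8 = 10q − 3 ⇒ q = 11/14.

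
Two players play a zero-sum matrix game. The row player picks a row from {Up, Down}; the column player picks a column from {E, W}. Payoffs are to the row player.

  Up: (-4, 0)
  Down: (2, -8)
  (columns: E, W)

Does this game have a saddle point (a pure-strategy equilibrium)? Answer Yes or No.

Row minima: Up → -4, Down → -8; maximin = -4.
Column maxima: E → 2, W → 0; minimax = 0.
-4 ≠ 0, so no pure-strategy equilibrium exists.

No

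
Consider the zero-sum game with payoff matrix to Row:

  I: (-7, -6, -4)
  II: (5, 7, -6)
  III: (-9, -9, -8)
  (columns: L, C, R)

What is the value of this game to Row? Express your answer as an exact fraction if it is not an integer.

Row minima: I → -7, II → -6, III → -9; maximin = -6.
Column maxima: L → 5, C → 7, R → -4; minimax = -4.
-6 ≠ -4, so there is no saddle point; optimal play is mixed.
III is strictly dominated by I, so Row never plays it.
With III eliminated, C is strictly dominated by L (it gives Row strictly more in every remaining row), so Column never plays it.
On the remaining 2×2 (I, II vs L, R):
Let Row play I with probability p. Expected payoff against L: (-7)p + 5(1−p) = −12p + 5; against R: (-4)p + (-6)(1−p) = 2p − 6.
Setting these equal: −12p + 5 = 2p − 6 ⇒ −14p = -11 ⇒ p = 11/14, and the value is (-12)·(11/14) + 5 = -31/7.
For Column: with q = P(L), equating I's and II's payoffs gives −3q − 4 = 11q − 6 ⇒ q = 1/7.

-31/7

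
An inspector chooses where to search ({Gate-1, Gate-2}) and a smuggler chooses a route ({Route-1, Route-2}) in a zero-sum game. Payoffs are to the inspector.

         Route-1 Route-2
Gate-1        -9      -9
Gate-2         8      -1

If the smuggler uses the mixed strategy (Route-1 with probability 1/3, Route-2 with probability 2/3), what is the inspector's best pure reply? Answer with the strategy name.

Expected payoff of Gate-1: (1/3)·(-9) + (2/3)·(-9) = -9.
Expected payoff of Gate-2: (1/3)·8 + (2/3)·(-1) = 2.
The largest is 2, so the inspector's best response is Gate-2.

Gate-2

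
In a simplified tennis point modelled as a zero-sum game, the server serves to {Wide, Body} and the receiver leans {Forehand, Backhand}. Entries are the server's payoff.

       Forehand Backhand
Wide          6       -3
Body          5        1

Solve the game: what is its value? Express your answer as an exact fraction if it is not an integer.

Row minima: Wide → -3, Body → 1; maximin = 1.
Column maxima: Forehand → 6, Backhand → 1; minimax = 1.
Since maximin = minimax = 1, there is a saddle point and the value is 1.

1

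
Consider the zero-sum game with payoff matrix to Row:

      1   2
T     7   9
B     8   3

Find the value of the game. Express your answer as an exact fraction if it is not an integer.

Row minima: T → 7, B → 3; maximin = 7.
Column maxima: 1 → 8, 2 → 9; minimax = 8.
7 ≠ 8, so there is no saddle point; optimal play is mixed.
Let Row play T with probability p. Expected payoff against 1: 7p + 8(1−p) = −p + 8; against 2: 9p + 3(1−p) = 6p + 3.
Setting these equal: −p + 8 = 6p + 3 ⇒ −7p = -5 ⇒ p = 5/7, and the value is (-1)·(5/7) + 8 = 51/7.
For Column: with q = P(1), equating T's and B's payoffs gives −2q + 9 = 5q + 3 ⇒ q = 6/7.

51/7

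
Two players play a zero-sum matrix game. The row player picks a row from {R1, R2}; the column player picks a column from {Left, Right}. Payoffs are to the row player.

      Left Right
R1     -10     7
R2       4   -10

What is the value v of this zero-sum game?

-72/31

Row minima: R1 → -10, R2 → -10; maximin = -10.
Column maxima: Left → 4, Right → 7; minimax = 4.
-10 ≠ 4, so there is no saddle point; optimal play is mixed.
Let the row player play R1 with probability p. Expected payoff against Left: (-10)p + 4(1−p) = −14p + 4; against Right: 7p + (-10)(1−p) = 17p − 10.
Setting these equal: −14p + 4 = 17p − 10 ⇒ −31p = -14 ⇒ p = 14/31, and the value is (-14)·(14/31) + 4 = -72/31.
For the column player: with q = P(Left), equating R1's and R2's payoffs gives −17q + 7 = 14q − 10 ⇒ q = 17/31.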